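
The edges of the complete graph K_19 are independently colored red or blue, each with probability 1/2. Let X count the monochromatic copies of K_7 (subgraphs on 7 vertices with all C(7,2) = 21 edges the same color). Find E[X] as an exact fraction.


Let X = Σ_S X_S over the C(19, 7) = 50388 subsets S of size 7, where X_S = 1 if the K_7 on S is monochromatic.
For a fixed S, the K_7 on S has C(7, 2) = 21 edges. P[all 21 edges red] = (1/2)^21, and likewise for blue, so P[monochromatic] = 2·(1/2)^21 = 2^{1 − 21} = 1/1048576.
Summing: E[X] = C(19, 7) · 2^{1 − 21} = 50388 · 1/1048576 = 12597/262144.
Numerically: E[X] ≈ 0.048.

E[X] = C(19,7)·2^(1−C(7,2)) = 12597/262144 ≈ 0.048.


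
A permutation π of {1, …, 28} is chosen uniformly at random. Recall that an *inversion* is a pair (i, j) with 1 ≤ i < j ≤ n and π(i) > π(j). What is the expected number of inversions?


Write X = Σ X_I over the C(28, 2) = 378 pairs i < j, with X_I the indicator of one inversion.
There are 378 indicators.
For each fixed pair i < j, the values π(i) and π(j) are two distinct elements of {1, …, 28} in uniformly random order; by symmetry P[π(i) > π(j)] = 1/2.
By linearity: E[X] = 378 · (1/2) = C(28, 2) · (1/2) = 378/2 = 189 ≈ 189.000.

E[X] = 189 = 189.000.


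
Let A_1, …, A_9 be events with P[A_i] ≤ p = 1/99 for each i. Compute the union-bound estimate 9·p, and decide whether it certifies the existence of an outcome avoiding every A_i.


Union bound: P[∪_{i=1}^{9} A_i] ≤ Σ_i P[A_i] ≤ 9·p = 9·(1/99) = 1/11.
Numerically: 1/11 ≈ 0.0909091.
Is 1/11 < 1? YES.
Since P[∪ A_i] ≤ 1/11 < 1, the complement has P[∩ A_i^c] ≥ 1 − 1/11 = 10/11 > 0, so some outcome avoids every A_i.

9·p = 1/11 ≈ 0.0909091; existence CERTIFIED by the union bound.


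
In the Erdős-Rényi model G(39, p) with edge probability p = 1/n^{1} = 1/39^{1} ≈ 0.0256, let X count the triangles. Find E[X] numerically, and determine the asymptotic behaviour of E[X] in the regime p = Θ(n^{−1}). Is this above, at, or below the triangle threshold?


Number of potential triangles: C(39, 3) = 9139.
Each occurs with probability p³ ≈ (0.0256)³ ≈ 1.68580e-05.
By linearity: E[X] = C(39, 3)·p³ ≈ 9139 · 1.68580e-05 ≈ 0.154.
Here α = 1, so p = 1/n is exactly at the triangle threshold p ~ 1/n. Asymptotically E[X] → c³/6 = 1³/6 = 1/6 ≈ 0.167, a bounded constant. In this regime the triangle count is asymptotically Poisson(c³/6).

E[X] ≈ 0.154; in regime p = Θ(1/n^{1}) E[X] stays bounded (at the triangle threshold p ~ 1/n).


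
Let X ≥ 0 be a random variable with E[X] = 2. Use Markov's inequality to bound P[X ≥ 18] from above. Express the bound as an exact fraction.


μ = E[X] = 2, a = 18.
Markov: P[X ≥ 18] ≤ μ/a = (2)/18 = 1/9.
Numerically: ≈ 0.111111.
(Since a = 18 > μ = 2.000000, the bound 1/9 is < 1 and informative.)

P[X ≥ 18] ≤ 1/9 ≈ 0.111111.


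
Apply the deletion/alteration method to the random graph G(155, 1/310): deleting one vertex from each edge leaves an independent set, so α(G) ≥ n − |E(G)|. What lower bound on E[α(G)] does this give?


E[|E(G)|] = C(155, 2)·p = 11935 · (1/310) = 77/2.
E[α(G)] ≥ n − E[|E(G)|] = 155 − 77/2 = 233/2.
Numerically: ≈ 116.50000.
(This is only a lower bound; the true E[α(G)] may be larger.)

E[α(G)] ≥ 233/2 ≈ 116.50000.


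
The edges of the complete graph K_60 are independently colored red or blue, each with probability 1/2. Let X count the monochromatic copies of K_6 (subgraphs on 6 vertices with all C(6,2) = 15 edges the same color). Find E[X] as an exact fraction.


Let X = Σ_S X_S over the C(60, 6) = 50063860 subsets S of size 6, where X_S = 1 if the K_6 on S is monochromatic.
For a fixed S, the K_6 on S has C(6, 2) = 15 edges. P[all 15 edges red] = (1/2)^15, and likewise for blue, so P[monochromatic] = 2·(1/2)^15 = 2^{1 − 15} = 1/16384.
By linearity of expectation: E[X] = C(60, 6) · 2^{1 − 15} = 50063860 · 1/16384 = 12515965/4096.
Numerically: E[X] ≈ 3055.6555.

E[X] = C(60,6)·2^(1−C(6,2)) = 12515965/4096 ≈ 3055.6555.


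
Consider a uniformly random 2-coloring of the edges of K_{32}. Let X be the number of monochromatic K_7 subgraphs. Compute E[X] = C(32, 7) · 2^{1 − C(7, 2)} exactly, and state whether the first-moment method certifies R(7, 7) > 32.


E[X] = C(32, 7) · 2^{1 − 21} = 3365856 · 2^{−20} = 3365856/1048576.
As a reduced fraction: E[X] = 105183/32768 ≈ 3.210.
Is E[X] < 1? NO.
Since E[X] ≥ 1, the first-moment bound is inconclusive at n = 32; it does NOT by itself certify R(7, 7) > 32.

E[X] = 105183/32768 ≈ 3.210; E[X] ≥ 1; first-moment method inconclusive here.


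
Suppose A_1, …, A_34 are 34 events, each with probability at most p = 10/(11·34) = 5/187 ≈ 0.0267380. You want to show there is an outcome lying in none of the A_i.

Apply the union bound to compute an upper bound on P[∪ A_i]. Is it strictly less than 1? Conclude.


Union bound: P[∪_{i=1}^{34} A_i] ≤ Σ_i P[A_i] ≤ 34·p = 34·(5/187) = 10/11.
Numerically: 10/11 ≈ 0.9090909.
Is 10/11 < 1? YES.
Since P[∪ A_i] ≤ 10/11 < 1, the complement has P[∩ A_i^c] ≥ 1 − 10/11 = 1/11 > 0, so some outcome avoids every A_i.

34·p = 10/11 ≈ 0.9090909; existence CERTIFIED by the union bound.


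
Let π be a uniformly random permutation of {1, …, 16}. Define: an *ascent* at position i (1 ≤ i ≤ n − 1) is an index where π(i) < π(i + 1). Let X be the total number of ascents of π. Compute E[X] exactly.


Write X = Σ X_I over i = 1, …, 15, with X_I the indicator of one ascent.
There are 15 indicators.
For each fixed i, the pair (π(i), π(i+1)) is a uniformly random ordered pair of distinct values from {1, …, 16}; by symmetry P[π(i) < π(i+1)] = 1/2.
By linearity: E[X] = 15 · (1/2) = (16 − 1) · (1/2) = 15/2 ≈ 7.5000.

E[X] = 15/2 = 7.5000.


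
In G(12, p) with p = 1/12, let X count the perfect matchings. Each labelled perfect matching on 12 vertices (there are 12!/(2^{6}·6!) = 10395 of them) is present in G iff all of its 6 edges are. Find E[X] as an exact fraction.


K_12 has 12!/(2^{6}·6!) = 10395 labelled perfect matchings.
For each such perfect matching H, let X_H = 1 if all 6 edges of H are present in G. Then P[X_H = 1] = p^{6} = (1/12)^{6} = 1/2985984.
By linearity of expectation: E[X] = Σ_H E[X_H] = 10395 · p^{6} = 10395 · 1/2985984 = 385/110592.
Numerically: E[X] ≈ 0.00348126.

E[X] = 10395 · (1/12)^{6} = 385/110592 ≈ 0.00348126.


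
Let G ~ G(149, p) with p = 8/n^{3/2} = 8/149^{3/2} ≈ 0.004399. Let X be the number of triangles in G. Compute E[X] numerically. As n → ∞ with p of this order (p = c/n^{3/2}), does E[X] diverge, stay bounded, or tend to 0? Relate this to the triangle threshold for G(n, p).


Number of potential triangles: C(149, 3) = 540274.
Each occurs with probability p³ ≈ (0.004399)³ ≈ 8.510043e-08.
By linearity: E[X] = C(149, 3)·p³ ≈ 540274 · 8.510043e-08 ≈ 0.0460.
Since α = 3/2 > 1, p = c/n^{3/2} = o(1/n) is below the triangle threshold p ~ 1/n. Asymptotically E[X] ~ (c³/6)·n^{3(1−α)} = (8³/6)·n^{-1.5} → 0, so by Markov's inequality G has no triangles w.h.p.

E[X] ≈ 0.0460; in regime p = Θ(1/n^{3/2}) E[X] tends to 0 (below the triangle threshold p ~ 1/n).


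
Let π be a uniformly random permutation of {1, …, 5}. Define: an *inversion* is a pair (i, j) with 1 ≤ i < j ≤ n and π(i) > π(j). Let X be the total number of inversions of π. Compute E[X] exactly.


Write X = Σ X_I over the C(5, 2) = 10 pairs i < j, with X_I the indicator of one inversion.
There are 10 indicators.
For each fixed pair i < j, the values π(i) and π(j) are two distinct elements of {1, …, 5} in uniformly random order; by symmetry P[π(i) > π(j)] = 1/2.
By linearity: E[X] = 10 · (1/2) = C(5, 2) · (1/2) = 10/2 = 5 ≈ 5.000.

E[X] = 5 = 5.000.


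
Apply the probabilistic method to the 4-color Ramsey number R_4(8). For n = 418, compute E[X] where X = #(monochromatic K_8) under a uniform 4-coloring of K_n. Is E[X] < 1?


E[X] = C(418, 8) · 4^{1 − 28} = 21608403021078588 · 4^{−27} = 21608403021078588/18014398509481984.
As a reduced fraction: E[X] = 5402100755269647/4503599627370496 ≈ 1.1995.
Is E[X] < 1? NO.
Since E[X] ≥ 1, the first-moment bound is inconclusive at n = 418; it does NOT by itself certify R_4(8) > 418.

E[X] = 5402100755269647/4503599627370496 ≈ 1.1995; E[X] ≥ 1; first-moment method inconclusive here.


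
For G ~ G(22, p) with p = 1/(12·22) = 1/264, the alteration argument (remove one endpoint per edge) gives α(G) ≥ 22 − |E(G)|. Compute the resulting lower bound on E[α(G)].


E[|E(G)|] = C(22, 2)·p = 231 · (1/264) = 7/8.
E[α(G)] ≥ n − E[|E(G)|] = 22 − 7/8 = 169/8.
Numerically: ≈ 21.125.
(This is only a lower bound; the true E[α(G)] may be larger.)

E[α(G)] ≥ 169/8 ≈ 21.125.


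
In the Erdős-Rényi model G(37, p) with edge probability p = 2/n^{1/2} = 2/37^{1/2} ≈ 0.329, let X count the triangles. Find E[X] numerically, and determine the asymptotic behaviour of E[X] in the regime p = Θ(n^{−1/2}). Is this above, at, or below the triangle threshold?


Number of potential triangles: C(37, 3) = 7770.
Each occurs with probability p³ ≈ (0.329)³ ≈ 3.55457e-02.
By linearity: E[X] = C(37, 3)·p³ ≈ 7770 · 3.55457e-02 ≈ 276.190.
Since α = 1/2 < 1, p = c/n^{1/2} ≫ 1/n is above the triangle threshold p ~ 1/n. Asymptotically E[X] ~ (c³/6)·n^{3(1−α)} = (2³/6)·n^{1.5} → ∞; triangles are abundant w.h.p.

E[X] ≈ 276.190; in regime p = Θ(1/n^{1/2}) E[X] diverges (above the triangle threshold p ~ 1/n).


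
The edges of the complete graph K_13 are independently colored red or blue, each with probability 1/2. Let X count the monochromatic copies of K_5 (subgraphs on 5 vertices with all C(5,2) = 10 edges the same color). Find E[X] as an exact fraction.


Let X = Σ_S X_S over the C(13, 5) = 1287 subsets S of size 5, where X_S = 1 if the K_5 on S is monochromatic.
For a fixed S, the K_5 on S has C(5, 2) = 10 edges. P[all 10 edges red] = (1/2)^10, and likewise for blue, so P[monochromatic] = 2·(1/2)^10 = 2^{1 − 10} = 1/512.
By linearity: E[X] = C(13, 5) · 2^{1 − 10} = 1287 · 1/512 = 1287/512.
Numerically: E[X] ≈ 2.514.

E[X] = C(13,5)·2^(1−C(5,2)) = 1287/512 ≈ 2.514.


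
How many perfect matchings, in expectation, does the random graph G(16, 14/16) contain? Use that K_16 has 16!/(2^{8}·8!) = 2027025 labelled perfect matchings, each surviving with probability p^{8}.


K_16 has 16!/(2^{8}·8!) = 2027025 labelled perfect matchings.
For each such perfect matching H, let X_H = 1 if all 8 edges of H are present in G. Then P[X_H = 1] = p^{8} = (7/8)^{8} = 5764801/16777216.
By linearity of expectation: E[X] = Σ_H E[X_H] = 2027025 · p^{8} = 2027025 · 5764801/16777216 = 11685395747025/16777216.
Numerically: E[X] ≈ 6.97e+05.

E[X] = 2027025 · (7/8)^{8} = 11685395747025/16777216 ≈ 6.97e+05.


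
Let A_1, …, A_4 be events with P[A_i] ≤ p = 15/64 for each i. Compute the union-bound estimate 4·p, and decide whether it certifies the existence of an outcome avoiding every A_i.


Union bound: P[∪_{i=1}^{4} A_i] ≤ Σ_i P[A_i] ≤ 4·p = 4·(15/64) = 15/16.
Numerically: 15/16 ≈ 0.937500.
Is 15/16 < 1? YES.
Since P[∪ A_i] ≤ 15/16 < 1, the complement has P[∩ A_i^c] ≥ 1 − 15/16 = 1/16 > 0, so some outcome avoids every A_i.

4·p = 15/16 ≈ 0.937500; existence CERTIFIED by the union bound.


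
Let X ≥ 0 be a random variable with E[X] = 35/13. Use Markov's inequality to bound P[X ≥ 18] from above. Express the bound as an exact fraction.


μ = E[X] = 35/13, a = 18.
Markov: P[X ≥ 18] ≤ μ/a = (35/13)/18 = 35/234.
Numerically: ≈ 0.14957.
(Since a = 18 > μ = 2.69231, the bound 35/234 is < 1 and informative.)

P[X ≥ 18] ≤ 35/234 ≈ 0.14957.


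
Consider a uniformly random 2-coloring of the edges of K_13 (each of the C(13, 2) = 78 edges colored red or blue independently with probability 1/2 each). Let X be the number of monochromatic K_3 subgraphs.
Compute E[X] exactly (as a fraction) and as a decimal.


Let X = Σ_S X_S over the C(13, 3) = 286 subsets S of size 3, where X_S = 1 if the K_3 on S is monochromatic.
For a fixed S, the K_3 on S has C(3, 2) = 3 edges. P[all 3 edges red] = (1/2)^3, and likewise for blue, so P[monochromatic] = 2·(1/2)^3 = 2^{1 − 3} = 1/4.
By linearity of expectation: E[X] = C(13, 3) · 2^{1 − 3} = 286 · 1/4 = 143/2.
Numerically: E[X] ≈ 71.500000.

E[X] = C(13,3)·2^(1−C(3,2)) = 143/2 ≈ 71.500000.


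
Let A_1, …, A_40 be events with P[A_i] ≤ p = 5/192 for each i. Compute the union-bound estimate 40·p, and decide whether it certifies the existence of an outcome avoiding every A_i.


Union bound: P[∪_{i=1}^{40} A_i] ≤ Σ_i P[A_i] ≤ 40·p = 40·(5/192) = 25/24.
Numerically: 25/24 ≈ 1.0416667.
Is 25/24 < 1? NO.
Since the bound 25/24 is ≥ 1, the union bound is uninformative here; it does NOT by itself certify existence.

40·p = 25/24 ≈ 1.0416667; existence NOT certified by the union bound.


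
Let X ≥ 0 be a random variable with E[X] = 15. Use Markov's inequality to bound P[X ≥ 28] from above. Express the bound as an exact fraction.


μ = E[X] = 15, a = 28.
Markov: P[X ≥ 28] ≤ μ/a = (15)/28 = 15/28.
Numerically: ≈ 0.5357.
(Since a = 28 > μ = 15.0000, the bound 15/28 is < 1 and informative.)

P[X ≥ 28] ≤ 15/28 ≈ 0.5357.


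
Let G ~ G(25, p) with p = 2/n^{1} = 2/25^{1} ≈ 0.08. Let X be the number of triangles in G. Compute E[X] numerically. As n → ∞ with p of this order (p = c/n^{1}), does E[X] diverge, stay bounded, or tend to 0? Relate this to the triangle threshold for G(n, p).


Number of potential triangles: C(25, 3) = 2300.
Each occurs with probability p³ ≈ (0.08)³ ≈ 5.12000e-04.
By linearity: E[X] = C(25, 3)·p³ ≈ 2300 · 5.12000e-04 ≈ 1.178.
Here α = 1, so p = 2/n is exactly at the triangle threshold p ~ 1/n. Asymptotically E[X] → c³/6 = 2³/6 = 4/3 ≈ 1.333, a bounded constant. In this regime the triangle count is asymptotically Poisson(c³/6).

E[X] ≈ 1.178; in regime p = Θ(1/n^{1}) E[X] stays bounded (at the triangle threshold p ~ 1/n).


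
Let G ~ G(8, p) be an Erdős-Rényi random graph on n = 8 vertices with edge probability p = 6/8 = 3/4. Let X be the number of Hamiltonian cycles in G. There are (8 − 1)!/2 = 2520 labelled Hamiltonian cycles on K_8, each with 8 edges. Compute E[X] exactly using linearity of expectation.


K_8 has (8 − 1)!/2 = 2520 labelled Hamiltonian cycles.
For each such Hamiltonian cycle H, let X_H = 1 if all 8 edges of H are present in G. Then P[X_H = 1] = p^{8} = (3/4)^{8} = 6561/65536.
By linearity of expectation: E[X] = Σ_H E[X_H] = 2520 · p^{8} = 2520 · 6561/65536 = 2066715/8192.
Numerically: E[X] ≈ 252.28.

E[X] = 2520 · (3/4)^{8} = 2066715/8192 ≈ 252.28.


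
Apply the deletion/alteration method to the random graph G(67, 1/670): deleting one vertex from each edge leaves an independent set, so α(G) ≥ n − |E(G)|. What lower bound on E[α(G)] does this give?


E[|E(G)|] = C(67, 2)·p = 2211 · (1/670) = 33/10.
E[α(G)] ≥ n − E[|E(G)|] = 67 − 33/10 = 637/10.
Numerically: ≈ 63.700.
(This is only a lower bound; the true E[α(G)] may be larger.)

E[α(G)] ≥ 637/10 ≈ 63.700.


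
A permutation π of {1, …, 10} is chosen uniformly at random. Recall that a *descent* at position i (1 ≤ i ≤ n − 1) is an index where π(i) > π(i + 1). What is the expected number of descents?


Write X = Σ X_I over i = 1, …, 9, with X_I the indicator of one descent.
There are 9 indicators.
For each fixed i, the pair (π(i), π(i+1)) is a uniformly random ordered pair of distinct values from {1, …, 10}; by symmetry P[π(i) > π(i+1)] = 1/2.
By linearity: E[X] = 9 · (1/2) = (10 − 1) · (1/2) = 9/2 ≈ 4.50000.

E[X] = 9/2 = 4.50000.


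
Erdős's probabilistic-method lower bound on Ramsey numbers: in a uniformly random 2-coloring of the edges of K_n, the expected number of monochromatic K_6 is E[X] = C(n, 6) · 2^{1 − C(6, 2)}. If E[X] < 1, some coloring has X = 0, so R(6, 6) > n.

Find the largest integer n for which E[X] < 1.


We need C(n, 6) · 2^{1 − 15} < 1, i.e. C(n, 6) < 2^{15 − 1} = 16384.
Check values of n near the boundary:
  n = 14: C(14, 6) = 3003; 3003 < 16384? YES
  n = 15: C(15, 6) = 5005; 5005 < 16384? YES
  n = 16: C(16, 6) = 8008; 8008 < 16384? YES
  n = 17: C(17, 6) = 12376; 12376 < 16384? YES
  n = 18: C(18, 6) = 18564; 18564 < 16384? NO
  n = 19: C(19, 6) = 27132; 27132 < 16384? NO
  n = 20: C(20, 6) = 38760; 38760 < 16384? NO
The largest n with C(n, 6) < 16384 is n = 17 (where E[X] = 1547/2048 ≈ 0.7554). Hence R(6, 6) > 17, i.e. R(6, 6) ≥ 18.

Largest n = 17; hence R(6, 6) > 17.


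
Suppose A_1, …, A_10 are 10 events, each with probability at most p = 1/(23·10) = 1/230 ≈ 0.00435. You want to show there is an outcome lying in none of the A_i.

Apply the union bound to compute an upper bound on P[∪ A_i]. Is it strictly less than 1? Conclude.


Union bound: P[∪_{i=1}^{10} A_i] ≤ Σ_i P[A_i] ≤ 10·p = 10·(1/230) = 1/23.
Numerically: 1/23 ≈ 0.04348.
Is 1/23 < 1? YES.
Since P[∪ A_i] ≤ 1/23 < 1, the complement has P[∩ A_i^c] ≥ 1 − 1/23 = 22/23 > 0, so some outcome avoids every A_i.

10·p = 1/23 ≈ 0.04348; existence CERTIFIED by the union bound.


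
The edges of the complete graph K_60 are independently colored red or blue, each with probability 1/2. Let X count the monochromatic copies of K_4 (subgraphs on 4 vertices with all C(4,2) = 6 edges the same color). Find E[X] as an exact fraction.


Let X = Σ_S X_S over the C(60, 4) = 487635 subsets S of size 4, where X_S = 1 if the K_4 on S is monochromatic.
For a fixed S, the K_4 on S has C(4, 2) = 6 edges. P[all 6 edges red] = (1/2)^6, and likewise for blue, so P[monochromatic] = 2·(1/2)^6 = 2^{1 − 6} = 1/32.
By linearity: E[X] = C(60, 4) · 2^{1 − 6} = 487635 · 1/32 = 487635/32.
Numerically: E[X] ≈ 15238.5938.

E[X] = C(60,4)·2^(1−C(4,2)) = 487635/32 ≈ 15238.5938.


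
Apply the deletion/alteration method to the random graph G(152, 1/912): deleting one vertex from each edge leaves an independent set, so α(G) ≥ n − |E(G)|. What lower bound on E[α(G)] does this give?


E[|E(G)|] = C(152, 2)·p = 11476 · (1/912) = 151/12.
E[α(G)] ≥ n − E[|E(G)|] = 152 − 151/12 = 1673/12.
Numerically: ≈ 139.41667.
(This is only a lower bound; the true E[α(G)] may be larger.)

E[α(G)] ≥ 1673/12 ≈ 139.41667.


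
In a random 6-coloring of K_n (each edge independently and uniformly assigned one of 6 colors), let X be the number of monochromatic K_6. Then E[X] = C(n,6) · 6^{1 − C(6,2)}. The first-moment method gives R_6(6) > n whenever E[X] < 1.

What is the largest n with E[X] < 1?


We need C(n, 6) · 6^{1 − 15} < 1, i.e. C(n, 6) < 6^{15 − 1} = 78364164096.
Check values of n near the boundary:
  n = 197: C(197, 6) = 75176946208; 75176946208 < 78364164096? YES
  n = 198: C(198, 6) = 77526225777; 77526225777 < 78364164096? YES
  n = 199: C(199, 6) = 79936367511; 79936367511 < 78364164096? NO
The largest n with C(n, 6) < 78364164096 is n = 198 (where E[X] = 25842075259/26121388032 ≈ 0.98931). Hence R_6(6) > 198, i.e. R_6(6) ≥ 199.

Largest n = 198; hence R_6(6) > 198.


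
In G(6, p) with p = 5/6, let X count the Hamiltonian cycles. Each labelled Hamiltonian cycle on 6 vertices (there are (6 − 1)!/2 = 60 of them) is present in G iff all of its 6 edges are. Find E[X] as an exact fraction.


K_6 has (6 − 1)!/2 = 60 labelled Hamiltonian cycles.
For each such Hamiltonian cycle H, let X_H = 1 if all 6 edges of H are present in G. Then P[X_H = 1] = p^{6} = (5/6)^{6} = 15625/46656.
By linearity: E[X] = Σ_H E[X_H] = 60 · p^{6} = 60 · 15625/46656 = 78125/3888.
Numerically: E[X] ≈ 20.09.

E[X] = 60 · (5/6)^{6} = 78125/3888 ≈ 20.09.


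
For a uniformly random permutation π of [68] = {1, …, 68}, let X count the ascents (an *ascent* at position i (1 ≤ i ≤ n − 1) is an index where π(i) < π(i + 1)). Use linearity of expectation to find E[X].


Write X = Σ X_I over i = 1, …, 67, with X_I the indicator of one ascent.
There are 67 indicators.
For each fixed i, the pair (π(i), π(i+1)) is a uniformly random ordered pair of distinct values from {1, …, 68}; by symmetry P[π(i) < π(i+1)] = 1/2.
By linearity: E[X] = 67 · (1/2) = (68 − 1) · (1/2) = 67/2 ≈ 33.500.

E[X] = 67/2 = 33.500.


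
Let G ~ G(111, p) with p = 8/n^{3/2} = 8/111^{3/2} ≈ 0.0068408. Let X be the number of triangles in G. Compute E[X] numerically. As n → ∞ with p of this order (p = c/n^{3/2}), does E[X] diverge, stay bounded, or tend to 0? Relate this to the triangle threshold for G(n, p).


Number of potential triangles: C(111, 3) = 221815.
Each occurs with probability p³ ≈ (0.0068408)³ ≈ 3.2012276e-07.
By linearity: E[X] = C(111, 3)·p³ ≈ 221815 · 3.2012276e-07 ≈ 0.07101.
Since α = 3/2 > 1, p = c/n^{3/2} = o(1/n) is below the triangle threshold p ~ 1/n. Asymptotically E[X] ~ (c³/6)·n^{3(1−α)} = (8³/6)·n^{-1.5} → 0, so by Markov's inequality G has no triangles w.h.p.

E[X] ≈ 0.07101; in regime p = Θ(1/n^{3/2}) E[X] tends to 0 (below the triangle threshold p ~ 1/n).


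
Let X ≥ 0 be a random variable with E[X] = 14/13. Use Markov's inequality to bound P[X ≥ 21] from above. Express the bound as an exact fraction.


μ = E[X] = 14/13, a = 21.
Markov: P[X ≥ 21] ≤ μ/a = (14/13)/21 = 2/39.
Numerically: ≈ 0.0513.
(Since a = 21 > μ = 1.0769, the bound 2/39 is < 1 and informative.)

P[X ≥ 21] ≤ 2/39 ≈ 0.0513.


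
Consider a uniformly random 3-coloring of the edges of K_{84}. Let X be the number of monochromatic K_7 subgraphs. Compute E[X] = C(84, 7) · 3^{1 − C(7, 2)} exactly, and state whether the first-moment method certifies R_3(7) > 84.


E[X] = C(84, 7) · 3^{1 − 21} = 4529365776 · 3^{−20} = 4529365776/3486784401.
As a reduced fraction: E[X] = 55918096/43046721 ≈ 1.299009.
Is E[X] < 1? NO.
Since E[X] ≥ 1, the first-moment bound is inconclusive at n = 84; it does NOT by itself certify R_3(7) > 84.

E[X] = 55918096/43046721 ≈ 1.299009; E[X] ≥ 1; first-moment method inconclusive here.


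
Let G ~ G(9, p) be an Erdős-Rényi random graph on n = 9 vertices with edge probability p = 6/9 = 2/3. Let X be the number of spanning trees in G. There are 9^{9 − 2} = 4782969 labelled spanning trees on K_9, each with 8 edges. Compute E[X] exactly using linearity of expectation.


K_9 has 9^{9 − 2} = 4782969 labelled spanning trees.
For each such spanning tree H, let X_H = 1 if all 8 edges of H are present in G. Then P[X_H = 1] = p^{8} = (2/3)^{8} = 256/6561.
By linearity of expectation: E[X] = Σ_H E[X_H] = 4782969 · p^{8} = 4782969 · 256/6561 = 186624.
Numerically: E[X] ≈ 1.87e+05.

E[X] = 4782969 · (2/3)^{8} = 186624 ≈ 1.87e+05.


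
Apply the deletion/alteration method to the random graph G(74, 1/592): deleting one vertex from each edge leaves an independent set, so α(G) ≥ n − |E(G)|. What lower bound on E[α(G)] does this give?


E[|E(G)|] = C(74, 2)·p = 2701 · (1/592) = 73/16.
E[α(G)] ≥ n − E[|E(G)|] = 74 − 73/16 = 1111/16.
Numerically: ≈ 69.43750.
(This is only a lower bound; the true E[α(G)] may be larger.)

E[α(G)] ≥ 1111/16 ≈ 69.43750.


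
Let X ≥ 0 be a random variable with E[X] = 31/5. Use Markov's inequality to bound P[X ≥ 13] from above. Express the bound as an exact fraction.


μ = E[X] = 31/5, a = 13.
Markov: P[X ≥ 13] ≤ μ/a = (31/5)/13 = 31/65.
Numerically: ≈ 0.476923.
(Since a = 13 > μ = 6.200000, the bound 31/65 is < 1 and informative.)

P[X ≥ 13] ≤ 31/65 ≈ 0.476923.


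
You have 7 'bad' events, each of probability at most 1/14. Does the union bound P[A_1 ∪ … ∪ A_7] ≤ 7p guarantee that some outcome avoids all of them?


Union bound: P[∪_{i=1}^{7} A_i] ≤ Σ_i P[A_i] ≤ 7·p = 7·(1/14) = 1/2.
Numerically: 1/2 ≈ 0.50000.
Is 1/2 < 1? YES.
Since P[∪ A_i] ≤ 1/2 < 1, the complement has P[∩ A_i^c] ≥ 1 − 1/2 = 1/2 > 0, so some outcome avoids every A_i.

7·p = 1/2 ≈ 0.50000; existence CERTIFIED by the union bound.


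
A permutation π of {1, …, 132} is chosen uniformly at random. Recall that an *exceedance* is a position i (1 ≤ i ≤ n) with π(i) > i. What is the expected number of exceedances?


Write X = Σ_{i=1}^{132} X_i, where X_i = 1_{π(i) > i}.
For each fixed i, π(i) is uniform over {1, …, 132} (marginal of a uniform permutation), so P[π(i) > i] = (n − i)/n. Summing: Σ_{i=1}^{132} (n − i)/n = (0 + 1 + … + 131)/132 = 132(132 − 1)/(2·132) = (132 − 1)/2.
Hence E[X] = Σ_{i=1}^{132} (132 − i)/132 = 131/2 ≈ 65.500.

E[X] = 131/2 = 65.500.


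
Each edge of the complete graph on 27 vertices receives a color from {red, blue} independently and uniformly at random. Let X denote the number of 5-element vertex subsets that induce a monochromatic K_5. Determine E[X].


Let X = Σ_S X_S over the C(27, 5) = 80730 subsets S of size 5, where X_S = 1 if the K_5 on S is monochromatic.
For a fixed S, the K_5 on S has C(5, 2) = 10 edges. P[all 10 edges red] = (1/2)^10, and likewise for blue, so P[monochromatic] = 2·(1/2)^10 = 2^{1 − 10} = 1/512.
By linearity: E[X] = C(27, 5) · 2^{1 − 10} = 80730 · 1/512 = 40365/256.
Numerically: E[X] ≈ 157.676.

E[X] = C(27,5)·2^(1−C(5,2)) = 40365/256 ≈ 157.676.


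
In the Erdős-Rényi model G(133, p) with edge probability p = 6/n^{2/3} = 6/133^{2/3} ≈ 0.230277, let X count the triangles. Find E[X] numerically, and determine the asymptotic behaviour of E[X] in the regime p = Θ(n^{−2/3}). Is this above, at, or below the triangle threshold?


Number of potential triangles: C(133, 3) = 383306.
Each occurs with probability p³ ≈ (0.230277)³ ≈ 1.22109786e-02.
By linearity: E[X] = C(133, 3)·p³ ≈ 383306 · 1.22109786e-02 ≈ 4680.541353.
Since α = 2/3 < 1, p = c/n^{2/3} ≫ 1/n is above the triangle threshold p ~ 1/n. Asymptotically E[X] ~ (c³/6)·n^{3(1−α)} = (6³/6)·n^{1} → ∞; triangles are abundant w.h.p.

E[X] ≈ 4680.541353; in regime p = Θ(1/n^{2/3}) E[X] diverges (above the triangle threshold p ~ 1/n).


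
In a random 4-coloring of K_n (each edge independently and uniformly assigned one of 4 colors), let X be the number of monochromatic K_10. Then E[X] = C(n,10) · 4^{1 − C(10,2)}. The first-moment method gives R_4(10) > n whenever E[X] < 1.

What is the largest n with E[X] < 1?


We need C(n, 10) · 4^{1 − 45} < 1, i.e. C(n, 10) < 4^{45 − 1} = 309485009821345068724781056.
Check values of n near the boundary:
  n = 2020: C(2020, 10) = 304832018578739931133653656; 304832018578739931133653656 < 309485009821345068724781056? YES
  n = 2021: C(2021, 10) = 306347841644770462864800616; 306347841644770462864800616 < 309485009821345068724781056? YES
  n = 2022: C(2022, 10) = 307870445231474093395937796; 307870445231474093395937796 < 309485009821345068724781056? YES
  n = 2023: C(2023, 10) = 309399856285778485315440716; 309399856285778485315440716 < 309485009821345068724781056? YES
  n = 2024: C(2024, 10) = 310936101848269937576192656; 310936101848269937576192656 < 309485009821345068724781056? NO
The largest n with C(n, 10) < 309485009821345068724781056 is n = 2023 (where E[X] = 77349964071444621328860179/77371252455336267181195264 ≈ 0.99972). Hence R_4(10) > 2023, i.e. R_4(10) ≥ 2024.

Largest n = 2023; hence R_4(10) > 2023.


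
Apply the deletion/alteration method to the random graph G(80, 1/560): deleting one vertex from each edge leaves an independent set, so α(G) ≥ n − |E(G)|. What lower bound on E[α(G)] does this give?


E[|E(G)|] = C(80, 2)·p = 3160 · (1/560) = 79/14.
E[α(G)] ≥ n − E[|E(G)|] = 80 − 79/14 = 1041/14.
Numerically: ≈ 74.357143.
(This is only a lower bound; the true E[α(G)] may be larger.)

E[α(G)] ≥ 1041/14 ≈ 74.357143.


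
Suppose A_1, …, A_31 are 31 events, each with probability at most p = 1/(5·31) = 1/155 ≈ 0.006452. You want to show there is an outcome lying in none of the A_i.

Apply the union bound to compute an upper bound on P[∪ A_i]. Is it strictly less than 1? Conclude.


Union bound: P[∪_{i=1}^{31} A_i] ≤ Σ_i P[A_i] ≤ 31·p = 31·(1/155) = 1/5.
Numerically: 1/5 ≈ 0.200000.
Is 1/5 < 1? YES.
Since P[∪ A_i] ≤ 1/5 < 1, the complement has P[∩ A_i^c] ≥ 1 − 1/5 = 4/5 > 0, so some outcome avoids every A_i.

31·p = 1/5 ≈ 0.200000; existence CERTIFIED by the union bound.


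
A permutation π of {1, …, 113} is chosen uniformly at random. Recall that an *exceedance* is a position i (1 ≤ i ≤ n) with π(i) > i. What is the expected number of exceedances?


Write X = Σ_{i=1}^{113} X_i, where X_i = 1_{π(i) > i}.
For each fixed i, π(i) is uniform over {1, …, 113} (marginal of a uniform permutation), so P[π(i) > i] = (n − i)/n. Summing: Σ_{i=1}^{113} (n − i)/n = (0 + 1 + … + 112)/113 = 113(113 − 1)/(2·113) = (113 − 1)/2.
Hence E[X] = Σ_{i=1}^{113} (113 − i)/113 = 56 ≈ 56.000000.

E[X] = 56 = 56.000000.


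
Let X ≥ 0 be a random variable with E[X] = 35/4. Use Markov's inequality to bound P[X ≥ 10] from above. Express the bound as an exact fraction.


μ = E[X] = 35/4, a = 10.
Markov: P[X ≥ 10] ≤ μ/a = (35/4)/10 = 7/8.
Numerically: ≈ 0.8750.
(Since a = 10 > μ = 8.7500, the bound 7/8 is < 1 and informative.)

P[X ≥ 10] ≤ 7/8 ≈ 0.8750.


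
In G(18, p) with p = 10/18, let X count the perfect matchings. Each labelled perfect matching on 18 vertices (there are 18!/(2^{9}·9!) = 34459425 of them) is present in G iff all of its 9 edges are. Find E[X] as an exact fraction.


K_18 has 18!/(2^{9}·9!) = 34459425 labelled perfect matchings.
For each such perfect matching H, let X_H = 1 if all 9 edges of H are present in G. Then P[X_H = 1] = p^{9} = (5/9)^{9} = 1953125/387420489.
Summing the indicators: E[X] = Σ_H E[X_H] = 34459425 · p^{9} = 34459425 · 1953125/387420489 = 830908203125/4782969.
Numerically: E[X] ≈ 1.7372e+05.

E[X] = 34459425 · (5/9)^{9} = 830908203125/4782969 ≈ 1.7372e+05.


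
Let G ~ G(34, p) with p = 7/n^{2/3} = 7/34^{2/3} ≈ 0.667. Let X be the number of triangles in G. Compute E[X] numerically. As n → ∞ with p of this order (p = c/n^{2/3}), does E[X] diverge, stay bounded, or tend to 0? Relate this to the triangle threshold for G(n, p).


Number of potential triangles: C(34, 3) = 5984.
Each occurs with probability p³ ≈ (0.667)³ ≈ 2.967128e-01.
By linearity: E[X] = C(34, 3)·p³ ≈ 5984 · 2.967128e-01 ≈ 1775.5294.
Since α = 2/3 < 1, p = c/n^{2/3} ≫ 1/n is above the triangle threshold p ~ 1/n. Asymptotically E[X] ~ (c³/6)·n^{3(1−α)} = (7³/6)·n^{1} → ∞; triangles are abundant w.h.p.

E[X] ≈ 1775.5294; in regime p = Θ(1/n^{2/3}) E[X] diverges (above the triangle threshold p ~ 1/n).


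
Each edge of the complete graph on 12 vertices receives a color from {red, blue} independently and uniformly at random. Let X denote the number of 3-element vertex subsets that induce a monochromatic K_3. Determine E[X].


Let X = Σ_S X_S over the C(12, 3) = 220 subsets S of size 3, where X_S = 1 if the K_3 on S is monochromatic.
For a fixed S, the K_3 on S has C(3, 2) = 3 edges. P[all 3 edges red] = (1/2)^3, and likewise for blue, so P[monochromatic] = 2·(1/2)^3 = 2^{1 − 3} = 1/4.
By linearity: E[X] = C(12, 3) · 2^{1 − 3} = 220 · 1/4 = 55.
Numerically: E[X] ≈ 55.0000.

E[X] = C(12,3)·2^(1−C(3,2)) = 55 ≈ 55.0000.


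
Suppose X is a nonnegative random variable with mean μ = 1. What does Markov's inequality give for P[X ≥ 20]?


μ = E[X] = 1, a = 20.
Markov: P[X ≥ 20] ≤ μ/a = (1)/20 = 1/20.
Numerically: ≈ 0.0500.
(Since a = 20 > μ = 1.0000, the bound 1/20 is < 1 and informative.)

P[X ≥ 20] ≤ 1/20 ≈ 0.0500.


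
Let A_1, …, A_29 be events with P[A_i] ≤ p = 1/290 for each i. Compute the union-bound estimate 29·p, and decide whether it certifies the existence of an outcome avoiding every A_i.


Union bound: P[∪_{i=1}^{29} A_i] ≤ Σ_i P[A_i] ≤ 29·p = 29·(1/290) = 1/10.
Numerically: 1/10 ≈ 0.1000000.
Is 1/10 < 1? YES.
Since P[∪ A_i] ≤ 1/10 < 1, the complement has P[∩ A_i^c] ≥ 1 − 1/10 = 9/10 > 0, so some outcome avoids every A_i.

29·p = 1/10 ≈ 0.1000000; existence CERTIFIED by the union bound.


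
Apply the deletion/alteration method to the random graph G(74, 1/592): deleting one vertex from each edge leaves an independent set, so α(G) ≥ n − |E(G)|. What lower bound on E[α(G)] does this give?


E[|E(G)|] = C(74, 2)·p = 2701 · (1/592) = 73/16.
E[α(G)] ≥ n − E[|E(G)|] = 74 − 73/16 = 1111/16.
Numerically: ≈ 69.437500.
(This is only a lower bound; the true E[α(G)] may be larger.)

E[α(G)] ≥ 1111/16 ≈ 69.437500.


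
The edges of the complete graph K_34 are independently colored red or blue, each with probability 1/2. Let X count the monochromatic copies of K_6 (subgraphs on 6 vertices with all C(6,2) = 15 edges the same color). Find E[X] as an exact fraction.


Let X = Σ_S X_S over the C(34, 6) = 1344904 subsets S of size 6, where X_S = 1 if the K_6 on S is monochromatic.
For a fixed S, the K_6 on S has C(6, 2) = 15 edges. P[all 15 edges red] = (1/2)^15, and likewise for blue, so P[monochromatic] = 2·(1/2)^15 = 2^{1 − 15} = 1/16384.
Summing: E[X] = C(34, 6) · 2^{1 − 15} = 1344904 · 1/16384 = 168113/2048.
Numerically: E[X] ≈ 82.086426.

E[X] = C(34,6)·2^(1−C(6,2)) = 168113/2048 ≈ 82.086426.


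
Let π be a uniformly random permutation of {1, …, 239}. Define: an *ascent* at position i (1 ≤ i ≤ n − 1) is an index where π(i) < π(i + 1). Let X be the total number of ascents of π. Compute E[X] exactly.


Write X = Σ X_I over i = 1, …, 238, with X_I the indicator of one ascent.
There are 238 indicators.
For each fixed i, the pair (π(i), π(i+1)) is a uniformly random ordered pair of distinct values from {1, …, 239}; by symmetry P[π(i) < π(i+1)] = 1/2.
By linearity: E[X] = 238 · (1/2) = (239 − 1) · (1/2) = 119 ≈ 119.000000.

E[X] = 119 = 119.000000.


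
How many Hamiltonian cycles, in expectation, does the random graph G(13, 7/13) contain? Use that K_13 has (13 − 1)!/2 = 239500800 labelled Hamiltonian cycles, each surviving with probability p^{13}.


K_13 has (13 − 1)!/2 = 239500800 labelled Hamiltonian cycles.
For each such Hamiltonian cycle H, let X_H = 1 if all 13 edges of H are present in G. Then P[X_H = 1] = p^{13} = (7/13)^{13} = 96889010407/302875106592253.
By linearity: E[X] = Σ_H E[X_H] = 239500800 · p^{13} = 239500800 · 96889010407/302875106592253 = 23204995503684825600/302875106592253.
Numerically: E[X] ≈ 76615.7.

E[X] = 239500800 · (7/13)^{13} = 23204995503684825600/302875106592253 ≈ 76615.7.


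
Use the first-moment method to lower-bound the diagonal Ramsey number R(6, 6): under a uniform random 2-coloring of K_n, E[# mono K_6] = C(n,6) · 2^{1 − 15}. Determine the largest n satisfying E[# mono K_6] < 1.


We need C(n, 6) · 2^{1 − 15} < 1, i.e. C(n, 6) < 2^{15 − 1} = 16384.
Check values of n near the boundary:
  n = 15: C(15, 6) = 5005; 5005 < 16384? YES
  n = 16: C(16, 6) = 8008; 8008 < 16384? YES
  n = 17: C(17, 6) = 12376; 12376 < 16384? YES
  n = 18: C(18, 6) = 18564; 18564 < 16384? NO
The largest n with C(n, 6) < 16384 is n = 17 (where E[X] = 1547/2048 ≈ 0.75537). Hence R(6, 6) > 17, i.e. R(6, 6) ≥ 18.

Largest n = 17; hence R(6, 6) > 17.


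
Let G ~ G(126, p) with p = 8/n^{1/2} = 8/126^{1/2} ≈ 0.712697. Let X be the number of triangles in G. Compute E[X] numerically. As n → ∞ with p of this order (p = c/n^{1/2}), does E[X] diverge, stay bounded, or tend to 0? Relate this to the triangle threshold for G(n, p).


Number of potential triangles: C(126, 3) = 325500.
Each occurs with probability p³ ≈ (0.712697)³ ≈ 3.62004645e-01.
By linearity: E[X] = C(126, 3)·p³ ≈ 325500 · 3.62004645e-01 ≈ 117832.511990.
Since α = 1/2 < 1, p = c/n^{1/2} ≫ 1/n is above the triangle threshold p ~ 1/n. Asymptotically E[X] ~ (c³/6)·n^{3(1−α)} = (8³/6)·n^{1.5} → ∞; triangles are abundant w.h.p.

E[X] ≈ 117832.511990; in regime p = Θ(1/n^{1/2}) E[X] diverges (above the triangle threshold p ~ 1/n).


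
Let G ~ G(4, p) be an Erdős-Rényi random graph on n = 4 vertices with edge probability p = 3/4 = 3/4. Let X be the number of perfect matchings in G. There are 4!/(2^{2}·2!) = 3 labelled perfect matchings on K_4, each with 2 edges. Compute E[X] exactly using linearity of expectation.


K_4 has 4!/(2^{2}·2!) = 3 labelled perfect matchings.
For each such perfect matching H, let X_H = 1 if all 2 edges of H are present in G. Then P[X_H = 1] = p^{2} = (3/4)^{2} = 9/16.
By linearity: E[X] = Σ_H E[X_H] = 3 · p^{2} = 3 · 9/16 = 27/16.
Numerically: E[X] ≈ 1.6875.

E[X] = 3 · (3/4)^{2} = 27/16 ≈ 1.6875.


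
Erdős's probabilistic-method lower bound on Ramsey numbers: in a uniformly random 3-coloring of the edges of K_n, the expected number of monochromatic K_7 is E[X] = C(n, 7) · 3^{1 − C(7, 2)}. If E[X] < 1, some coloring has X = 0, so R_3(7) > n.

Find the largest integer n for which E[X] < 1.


We need C(n, 7) · 3^{1 − 21} < 1, i.e. C(n, 7) < 3^{21 − 1} = 3486784401.
Check values of n near the boundary:
  n = 75: C(75, 7) = 1984829850; 1984829850 < 3486784401? YES
  n = 76: C(76, 7) = 2186189400; 2186189400 < 3486784401? YES
  n = 77: C(77, 7) = 2404808340; 2404808340 < 3486784401? YES
  n = 78: C(78, 7) = 2641902120; 2641902120 < 3486784401? YES
  n = 79: C(79, 7) = 2898753715; 2898753715 < 3486784401? YES
  n = 80: C(80, 7) = 3176716400; 3176716400 < 3486784401? YES
  n = 81: C(81, 7) = 3477216600; 3477216600 < 3486784401? YES
  n = 82: C(82, 7) = 3801756816; 3801756816 < 3486784401? NO
  n = 83: C(83, 7) = 4151918628; 4151918628 < 3486784401? NO
The largest n with C(n, 7) < 3486784401 is n = 81 (where E[X] = 42928600/43046721 ≈ 0.997). Hence R_3(7) > 81, i.e. R_3(7) ≥ 82.

Largest n = 81; hence R_3(7) > 81.


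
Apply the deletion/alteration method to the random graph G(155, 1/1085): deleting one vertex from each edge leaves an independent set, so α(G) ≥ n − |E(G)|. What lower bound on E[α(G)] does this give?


E[|E(G)|] = C(155, 2)·p = 11935 · (1/1085) = 11.
E[α(G)] ≥ n − E[|E(G)|] = 155 − 11 = 144.
Numerically: ≈ 144.00000.
(This is only a lower bound; the true E[α(G)] may be larger.)

E[α(G)] ≥ 144 ≈ 144.00000.


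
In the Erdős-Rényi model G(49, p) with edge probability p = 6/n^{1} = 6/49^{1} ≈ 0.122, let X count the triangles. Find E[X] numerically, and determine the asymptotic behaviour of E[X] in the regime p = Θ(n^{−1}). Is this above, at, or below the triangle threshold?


Number of potential triangles: C(49, 3) = 18424.
Each occurs with probability p³ ≈ (0.122)³ ≈ 1.83597e-03.
By linearity: E[X] = C(49, 3)·p³ ≈ 18424 · 1.83597e-03 ≈ 33.826.
Here α = 1, so p = 6/n is exactly at the triangle threshold p ~ 1/n. Asymptotically E[X] → c³/6 = 6³/6 = 36 ≈ 36.000, a bounded constant. In this regime the triangle count is asymptotically Poisson(c³/6).

E[X] ≈ 33.826; in regime p = Θ(1/n^{1}) E[X] stays bounded (at the triangle threshold p ~ 1/n).


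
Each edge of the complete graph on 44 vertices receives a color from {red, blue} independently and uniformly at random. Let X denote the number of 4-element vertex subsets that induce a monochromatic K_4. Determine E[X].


Let X = Σ_S X_S over the C(44, 4) = 135751 subsets S of size 4, where X_S = 1 if the K_4 on S is monochromatic.
For a fixed S, the K_4 on S has C(4, 2) = 6 edges. P[all 6 edges red] = (1/2)^6, and likewise for blue, so P[monochromatic] = 2·(1/2)^6 = 2^{1 − 6} = 1/32.
By linearity of expectation: E[X] = C(44, 4) · 2^{1 − 6} = 135751 · 1/32 = 135751/32.
Numerically: E[X] ≈ 4242.2188.

E[X] = C(44,4)·2^(1−C(4,2)) = 135751/32 ≈ 4242.2188.


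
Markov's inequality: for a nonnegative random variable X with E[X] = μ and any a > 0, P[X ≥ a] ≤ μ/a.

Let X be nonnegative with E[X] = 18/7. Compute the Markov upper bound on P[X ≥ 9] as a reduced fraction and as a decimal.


μ = E[X] = 18/7, a = 9.
Markov: P[X ≥ 9] ≤ μ/a = (18/7)/9 = 2/7.
Numerically: ≈ 0.2857.
(Since a = 9 > μ = 2.5714, the bound 2/7 is < 1 and informative.)

P[X ≥ 9] ≤ 2/7 ≈ 0.2857.
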